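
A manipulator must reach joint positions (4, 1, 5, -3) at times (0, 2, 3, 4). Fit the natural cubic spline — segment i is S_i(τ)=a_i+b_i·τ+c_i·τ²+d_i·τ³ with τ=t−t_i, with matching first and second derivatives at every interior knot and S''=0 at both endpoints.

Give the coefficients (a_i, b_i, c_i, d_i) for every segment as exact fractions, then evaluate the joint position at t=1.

Δ: Δ0=-3/2, Δ1=4, Δ2=-8
row 1: diag=6, rhs=33; c'=1/6, d'=11/2
row 2: denom=4−1·1/6=23/6; d'=(-72−1·11/2)/(23/6)=-465/23
back: M2=-465/23
back: M1=11/2−1/6·-465/23=204/23
M: M0=0, M1=204/23, M2=-465/23, M3=0
seg 0: a=4, c=M0/2=0, d=(M1−M0)/(6·2)=17/23, b=Δ0−h0·(2M0+M1)/6=-205/46
seg 1: a=1, c=M1/2=102/23, d=(M2−M1)/(6·1)=-223/46, b=Δ1−h1·(2M1+M2)/6=203/46
seg 2: a=5, c=M2/2=-465/46, d=(M3−M2)/(6·1)=155/46, b=Δ2−h2·(2M2+M3)/6=-29/23
t_q=1 → seg 0, τ=1; S=4+-205/46·τ+0·τ²+17/23·τ³=13/46

  seg 0: a=4 b=-205/46 c=0 d=17/23
  seg 1: a=1 b=203/46 c=102/23 d=-223/46
  seg 2: a=5 b=-29/23 c=-465/46 d=155/46
S(1) = 13/46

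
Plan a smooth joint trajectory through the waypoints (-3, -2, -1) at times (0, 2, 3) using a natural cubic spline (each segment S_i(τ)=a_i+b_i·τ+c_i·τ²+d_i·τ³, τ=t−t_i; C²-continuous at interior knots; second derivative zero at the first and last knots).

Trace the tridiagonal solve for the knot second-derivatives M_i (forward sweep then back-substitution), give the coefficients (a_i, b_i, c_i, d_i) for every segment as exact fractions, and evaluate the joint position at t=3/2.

  seg 0: a=-3 b=1/3 c=0 d=1/24
  seg 1: a=-2 b=5/6 c=1/4 d=-1/12
S(3/2) = -151/64

Δ: Δ0=1/2, Δ1=1
row 1: diag=6, rhs=3; c'=1/6, d'=1/2
back: M1=1/2
M: M0=0, M1=1/2, M2=0
seg 0: a=-3, c=M0/2=0, d=(M1−M0)/(6·2)=1/24, b=Δ0−h0·(2M0+M1)/6=1/3
seg 1: a=-2, c=M1/2=1/4, d=(M2−M1)/(6·1)=-1/12, b=Δ1−h1·(2M1+M2)/6=5/6
t_q=3/2 → seg 0, τ=3/2; S=-3+1/3·τ+0·τ²+1/24·τ³=-151/64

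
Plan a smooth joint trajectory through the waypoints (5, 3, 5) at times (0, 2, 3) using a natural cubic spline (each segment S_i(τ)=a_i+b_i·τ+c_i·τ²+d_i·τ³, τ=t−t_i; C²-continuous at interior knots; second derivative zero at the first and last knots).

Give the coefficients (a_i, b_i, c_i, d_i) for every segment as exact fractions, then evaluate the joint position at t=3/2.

  seg 0: a=5 b=-2 c=0 d=1/4
  seg 1: a=3 b=1 c=3/2 d=-1/2
S(3/2) = 91/32

Δ: Δ0=-1, Δ1=2
row 1: diag=6, rhs=18; c'=1/6, d'=3
back: M1=3
M: M0=0, M1=3, M2=0
seg 0: a=5, c=M0/2=0, d=(M1−M0)/(6·2)=1/4, b=Δ0−h0·(2M0+M1)/6=-2
seg 1: a=3, c=M1/2=3/2, d=(M2−M1)/(6·1)=-1/2, b=Δ1−h1·(2M1+M2)/6=1
t_q=3/2 → seg 0, τ=3/2; S=5+-2·τ+0·τ²+1/4·τ³=91/32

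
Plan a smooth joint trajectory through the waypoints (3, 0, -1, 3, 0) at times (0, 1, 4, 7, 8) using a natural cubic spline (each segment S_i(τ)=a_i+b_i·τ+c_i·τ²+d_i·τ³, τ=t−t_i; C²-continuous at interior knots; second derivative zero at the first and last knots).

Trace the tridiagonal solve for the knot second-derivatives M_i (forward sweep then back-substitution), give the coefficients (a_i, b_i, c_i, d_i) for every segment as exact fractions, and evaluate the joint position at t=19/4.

  seg 0: a=3 b=-675/208 c=0 d=51/208
  seg 1: a=0 b=-261/104 c=153/208 d=-19/5616
  seg 2: a=-1 b=29/16 c=55/78 d=-1619/5616
  seg 3: a=3 b=-181/104 c=-393/208 d=131/208
S(19/4) = 8445/13312

Δ: Δ0=-3, Δ1=-1/3, Δ2=4/3, Δ3=-3
row 1: diag=8, rhs=16; c'=3/8, d'=2
row 2: denom=12−3·3/8=87/8; d'=(10−3·2)/(87/8)=32/87
row 3: denom=8−3·8/29=208/29; d'=(-26−3·32/87)/(208/29)=-393/104
back: M3=-393/104
back: M2=32/87−8/29·-393/104=55/39
back: M1=2−3/8·55/39=153/104
M: M0=0, M1=153/104, M2=55/39, M3=-393/104, M4=0
seg 0: a=3, c=M0/2=0, d=(M1−M0)/(6·1)=51/208, b=Δ0−h0·(2M0+M1)/6=-675/208
seg 1: a=0, c=M1/2=153/208, d=(M2−M1)/(6·3)=-19/5616, b=Δ1−h1·(2M1+M2)/6=-261/104
seg 2: a=-1, c=M2/2=55/78, d=(M3−M2)/(6·3)=-1619/5616, b=Δ2−h2·(2M2+M3)/6=29/16
seg 3: a=3, c=M3/2=-393/208, d=(M4−M3)/(6·1)=131/208, b=Δ3−h3·(2M3+M4)/6=-181/104
t_q=19/4 → seg 2, τ=3/4; S=-1+29/16·τ+55/78·τ²+-1619/5616·τ³=8445/13312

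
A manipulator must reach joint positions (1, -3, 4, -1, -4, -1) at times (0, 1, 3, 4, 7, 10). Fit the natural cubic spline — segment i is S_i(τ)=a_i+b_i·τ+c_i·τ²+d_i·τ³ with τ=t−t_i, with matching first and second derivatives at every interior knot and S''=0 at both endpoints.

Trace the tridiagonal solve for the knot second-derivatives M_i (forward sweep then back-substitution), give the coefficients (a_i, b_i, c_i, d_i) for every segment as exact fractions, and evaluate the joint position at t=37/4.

Δ: Δ0=-4, Δ1=7/2, Δ2=-5, Δ3=-1, Δ4=1
row 1: diag=6, rhs=45; c'=1/3, d'=15/2
row 2: denom=6−2·1/3=16/3; d'=(-51−2·15/2)/(16/3)=-99/8
row 3: denom=8−1·3/16=125/16; d'=(24−1·-99/8)/(125/16)=582/125
row 4: denom=12−3·48/125=1356/125; d'=(12−3·582/125)/(1356/125)=-41/226
back: M4=-41/226
back: M3=582/125−48/125·-41/226=534/113
back: M2=-99/8−3/16·534/113=-2997/226
back: M1=15/2−1/3·-2997/226=1347/113
M: M0=0, M1=1347/113, M2=-2997/226, M3=534/113, M4=-41/226, M5=0
seg 0: a=1, c=M0/2=0, d=(M1−M0)/(6·1)=449/226, b=Δ0−h0·(2M0+M1)/6=-1353/226
seg 1: a=-3, c=M1/2=1347/226, d=(M2−M1)/(6·2)=-1897/904, b=Δ1−h1·(2M1+M2)/6=-3/113
seg 2: a=4, c=M2/2=-2997/452, d=(M3−M2)/(6·1)=1355/452, b=Δ2−h2·(2M2+M3)/6=-309/226
seg 3: a=-1, c=M3/2=267/113, d=(M4−M3)/(6·3)=-1109/4068, b=Δ3−h3·(2M3+M4)/6=-2547/452
seg 4: a=-4, c=M4/2=-41/452, d=(M5−M4)/(6·3)=41/4068, b=Δ4−h4·(2M4+M5)/6=267/226
t_q=37/4 → seg 4, τ=9/4; S=-4+267/226·τ+-41/452·τ²+41/4068·τ³=-48779/28928

  seg 0: a=1 b=-1353/226 c=0 d=449/226
  seg 1: a=-3 b=-3/113 c=1347/226 d=-1897/904
  seg 2: a=4 b=-309/226 c=-2997/452 d=1355/452
  seg 3: a=-1 b=-2547/452 c=267/113 d=-1109/4068
  seg 4: a=-4 b=267/226 c=-41/452 d=41/4068
S(37/4) = -48779/28928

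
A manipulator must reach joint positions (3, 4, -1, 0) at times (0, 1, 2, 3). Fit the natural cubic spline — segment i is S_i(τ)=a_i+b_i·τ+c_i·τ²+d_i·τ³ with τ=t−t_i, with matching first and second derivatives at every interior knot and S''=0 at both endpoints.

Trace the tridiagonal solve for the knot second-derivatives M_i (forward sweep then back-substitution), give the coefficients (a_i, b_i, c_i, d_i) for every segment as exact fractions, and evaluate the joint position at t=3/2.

  seg 0: a=3 b=3 c=0 d=-2
  seg 1: a=4 b=-3 c=-6 d=4
  seg 2: a=-1 b=-3 c=6 d=-2
S(3/2) = 3/2

Δ: Δ0=1, Δ1=-5, Δ2=1
row 1: diag=4, rhs=-36; c'=1/4, d'=-9
row 2: denom=4−1·1/4=15/4; d'=(36−1·-9)/(15/4)=12
back: M2=12
back: M1=-9−1/4·12=-12
M: M0=0, M1=-12, M2=12, M3=0
seg 0: a=3, c=M0/2=0, d=(M1−M0)/(6·1)=-2, b=Δ0−h0·(2M0+M1)/6=3
seg 1: a=4, c=M1/2=-6, d=(M2−M1)/(6·1)=4, b=Δ1−h1·(2M1+M2)/6=-3
seg 2: a=-1, c=M2/2=6, d=(M3−M2)/(6·1)=-2, b=Δ2−h2·(2M2+M3)/6=-3
t_q=3/2 → seg 1, τ=1/2; S=4+-3·τ+-6·τ²+4·τ³=3/2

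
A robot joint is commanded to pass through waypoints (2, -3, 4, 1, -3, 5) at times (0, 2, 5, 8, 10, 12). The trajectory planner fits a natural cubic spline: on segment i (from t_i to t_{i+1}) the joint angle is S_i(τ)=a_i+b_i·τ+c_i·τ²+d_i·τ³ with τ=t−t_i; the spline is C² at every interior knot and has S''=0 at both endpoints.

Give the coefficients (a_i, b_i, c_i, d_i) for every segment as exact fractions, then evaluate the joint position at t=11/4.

Δ: Δ0=-5/2, Δ1=7/3, Δ2=-1, Δ3=-2, Δ4=4
row 1: diag=10, rhs=29; c'=3/10, d'=29/10
row 2: denom=12−3·3/10=111/10; d'=(-20−3·29/10)/(111/10)=-287/111
row 3: denom=10−3·10/37=340/37; d'=(-6−3·-287/111)/(340/37)=13/68
row 4: denom=8−2·37/170=643/85; d'=(36−2·13/68)/(643/85)=6055/1286
back: M4=6055/1286
back: M3=13/68−37/170·6055/1286=-536/643
back: M2=-287/111−10/37·-536/643=-4553/1929
back: M1=29/10−3/10·-4553/1929=2320/643
M: M0=0, M1=2320/643, M2=-4553/1929, M3=-536/643, M4=6055/1286, M5=0
seg 0: a=2, c=M0/2=0, d=(M1−M0)/(6·2)=580/1929, b=Δ0−h0·(2M0+M1)/6=-14285/3858
seg 1: a=-3, c=M1/2=1160/643, d=(M2−M1)/(6·3)=-11513/34722, b=Δ1−h1·(2M1+M2)/6=-365/3858
seg 2: a=4, c=M2/2=-4553/3858, d=(M3−M2)/(6·3)=2945/34722, b=Δ2−h2·(2M2+M3)/6=3428/1929
seg 3: a=1, c=M3/2=-268/643, d=(M4−M3)/(6·2)=7127/15432, b=Δ3−h3·(2M3+M4)/6=-11627/3858
seg 4: a=-3, c=M4/2=6055/2572, d=(M5−M4)/(6·2)=-6055/15432, b=Δ4−h4·(2M4+M5)/6=1661/1929
t_q=11/4 → seg 1, τ=3/4; S=-3+-365/3858·τ+1160/643·τ²+-11513/34722·τ³=-180745/82304

  seg 0: a=2 b=-14285/3858 c=0 d=580/1929
  seg 1: a=-3 b=-365/3858 c=1160/643 d=-11513/34722
  seg 2: a=4 b=3428/1929 c=-4553/3858 d=2945/34722
  seg 3: a=1 b=-11627/3858 c=-268/643 d=7127/15432
  seg 4: a=-3 b=1661/1929 c=6055/2572 d=-6055/15432
S(11/4) = -180745/82304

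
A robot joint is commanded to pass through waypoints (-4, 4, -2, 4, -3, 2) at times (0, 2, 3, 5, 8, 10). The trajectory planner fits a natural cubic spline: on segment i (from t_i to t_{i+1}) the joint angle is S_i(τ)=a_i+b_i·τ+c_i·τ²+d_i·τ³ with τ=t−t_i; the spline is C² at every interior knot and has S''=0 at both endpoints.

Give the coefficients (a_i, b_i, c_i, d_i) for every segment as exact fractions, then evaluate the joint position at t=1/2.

Δ: Δ0=4, Δ1=-6, Δ2=3, Δ3=-7/3, Δ4=5/2
row 1: diag=6, rhs=-60; c'=1/6, d'=-10
row 2: denom=6−1·1/6=35/6; d'=(54−1·-10)/(35/6)=384/35
row 3: denom=10−2·12/35=326/35; d'=(-32−2·384/35)/(326/35)=-944/163
row 4: denom=10−3·105/326=2945/326; d'=(29−3·-944/163)/(2945/326)=15118/2945
back: M4=15118/2945
back: M3=-944/163−105/326·15118/2945=-4385/589
back: M2=384/35−12/35·-4385/589=39828/2945
back: M1=-10−1/6·39828/2945=-36088/2945
M: M0=0, M1=-36088/2945, M2=39828/2945, M3=-4385/589, M4=15118/2945, M5=0
seg 0: a=-4, c=M0/2=0, d=(M1−M0)/(6·2)=-9022/8835, b=Δ0−h0·(2M0+M1)/6=71428/8835
seg 1: a=4, c=M1/2=-18044/2945, d=(M2−M1)/(6·1)=37958/8835, b=Δ1−h1·(2M1+M2)/6=-36836/8835
seg 2: a=-2, c=M2/2=19914/2945, d=(M3−M2)/(6·2)=-61753/35340, b=Δ2−h2·(2M2+M3)/6=-31226/8835
seg 3: a=4, c=M3/2=-4385/1178, d=(M4−M3)/(6·3)=37043/53010, b=Δ3−h3·(2M3+M4)/6=22483/8835
seg 4: a=-3, c=M4/2=7559/2945, d=(M5−M4)/(6·2)=-7559/17670, b=Δ4−h4·(2M4+M5)/6=-16297/17670
t_q=1/2 → seg 0, τ=1/2; S=-4+71428/8835·τ+0·τ²+-9022/8835·τ³=-201/2356

  seg 0: a=-4 b=71428/8835 c=0 d=-9022/8835
  seg 1: a=4 b=-36836/8835 c=-18044/2945 d=37958/8835
  seg 2: a=-2 b=-31226/8835 c=19914/2945 d=-61753/35340
  seg 3: a=4 b=22483/8835 c=-4385/1178 d=37043/53010
  seg 4: a=-3 b=-16297/17670 c=7559/2945 d=-7559/17670
S(1/2) = -201/2356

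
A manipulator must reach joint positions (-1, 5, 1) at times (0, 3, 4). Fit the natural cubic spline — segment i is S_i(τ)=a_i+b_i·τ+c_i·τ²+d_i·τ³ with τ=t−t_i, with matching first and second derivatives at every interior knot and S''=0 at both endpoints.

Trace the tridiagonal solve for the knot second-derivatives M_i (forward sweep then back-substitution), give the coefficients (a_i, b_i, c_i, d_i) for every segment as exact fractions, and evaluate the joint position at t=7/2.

Δ: Δ0=2, Δ1=-4
row 1: diag=8, rhs=-36; c'=1/8, d'=-9/2
back: M1=-9/2
M: M0=0, M1=-9/2, M2=0
seg 0: a=-1, c=M0/2=0, d=(M1−M0)/(6·3)=-1/4, b=Δ0−h0·(2M0+M1)/6=17/4
seg 1: a=5, c=M1/2=-9/4, d=(M2−M1)/(6·1)=3/4, b=Δ1−h1·(2M1+M2)/6=-5/2
t_q=7/2 → seg 1, τ=1/2; S=5+-5/2·τ+-9/4·τ²+3/4·τ³=105/32

  seg 0: a=-1 b=17/4 c=0 d=-1/4
  seg 1: a=5 b=-5/2 c=-9/4 d=3/4
S(7/2) = 105/32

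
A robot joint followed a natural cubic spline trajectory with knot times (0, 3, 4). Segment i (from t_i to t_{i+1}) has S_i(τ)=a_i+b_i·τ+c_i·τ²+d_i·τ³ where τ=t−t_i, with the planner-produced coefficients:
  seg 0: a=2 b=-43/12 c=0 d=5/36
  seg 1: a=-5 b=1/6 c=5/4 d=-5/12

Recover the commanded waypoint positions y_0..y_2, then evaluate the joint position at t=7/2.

y_0 = S_0(0) = a_0 = 2
y_1 = S_1(0) = a_1 = -5
y_2 = S_1(1) = -4
t_q=7/2 is in segment 1 (τ=1/2); S_1(τ)=-149/32

y_0=2 y_1=-5 y_2=-4
S(7/2) = -149/32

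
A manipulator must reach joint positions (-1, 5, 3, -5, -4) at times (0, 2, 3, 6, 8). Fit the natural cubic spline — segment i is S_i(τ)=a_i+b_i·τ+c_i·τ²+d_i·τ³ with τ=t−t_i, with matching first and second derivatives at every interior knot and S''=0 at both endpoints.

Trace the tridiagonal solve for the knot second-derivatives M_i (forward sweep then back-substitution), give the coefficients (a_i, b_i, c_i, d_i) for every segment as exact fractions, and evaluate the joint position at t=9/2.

Δ: Δ0=3, Δ1=-2, Δ2=-8/3, Δ3=1/2
row 1: diag=6, rhs=-30; c'=1/6, d'=-5
row 2: denom=8−1·1/6=47/6; d'=(-4−1·-5)/(47/6)=6/47
row 3: denom=10−3·18/47=416/47; d'=(19−3·6/47)/(416/47)=875/416
back: M3=875/416
back: M2=6/47−18/47·875/416=-141/208
back: M1=-5−1/6·-141/208=-2033/416
M: M0=0, M1=-2033/416, M2=-141/208, M3=875/416, M4=0
seg 0: a=-1, c=M0/2=0, d=(M1−M0)/(6·2)=-2033/4992, b=Δ0−h0·(2M0+M1)/6=5777/1248
seg 1: a=5, c=M1/2=-2033/832, d=(M2−M1)/(6·1)=1751/2496, b=Δ1−h1·(2M1+M2)/6=-161/624
seg 2: a=3, c=M2/2=-141/416, d=(M3−M2)/(6·3)=89/576, b=Δ2−h2·(2M2+M3)/6=-7589/2496
seg 3: a=-5, c=M3/2=875/832, d=(M4−M3)/(6·2)=-875/4992, b=Δ3−h3·(2M3+M4)/6=-563/624
t_q=9/2 → seg 2, τ=3/2; S=3+-7589/2496·τ+-141/416·τ²+89/576·τ³=-11993/6656

  seg 0: a=-1 b=5777/1248 c=0 d=-2033/4992
  seg 1: a=5 b=-161/624 c=-2033/832 d=1751/2496
  seg 2: a=3 b=-7589/2496 c=-141/416 d=89/576
  seg 3: a=-5 b=-563/624 c=875/832 d=-875/4992
S(9/2) = -11993/6656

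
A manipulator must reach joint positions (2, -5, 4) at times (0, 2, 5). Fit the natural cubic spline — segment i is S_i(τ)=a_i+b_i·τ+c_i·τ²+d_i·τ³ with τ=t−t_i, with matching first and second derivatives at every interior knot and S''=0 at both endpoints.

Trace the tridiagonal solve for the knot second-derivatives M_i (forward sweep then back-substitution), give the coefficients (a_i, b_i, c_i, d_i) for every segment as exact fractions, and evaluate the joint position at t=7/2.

  seg 0: a=2 b=-24/5 c=0 d=13/40
  seg 1: a=-5 b=-9/10 c=39/20 d=-13/60
S(7/2) = -431/160

Δ: Δ0=-7/2, Δ1=3
row 1: diag=10, rhs=39; c'=3/10, d'=39/10
back: M1=39/10
M: M0=0, M1=39/10, M2=0
seg 0: a=2, c=M0/2=0, d=(M1−M0)/(6·2)=13/40, b=Δ0−h0·(2M0+M1)/6=-24/5
seg 1: a=-5, c=M1/2=39/20, d=(M2−M1)/(6·3)=-13/60, b=Δ1−h1·(2M1+M2)/6=-9/10
t_q=7/2 → seg 1, τ=3/2; S=-5+-9/10·τ+39/20·τ²+-13/60·τ³=-431/160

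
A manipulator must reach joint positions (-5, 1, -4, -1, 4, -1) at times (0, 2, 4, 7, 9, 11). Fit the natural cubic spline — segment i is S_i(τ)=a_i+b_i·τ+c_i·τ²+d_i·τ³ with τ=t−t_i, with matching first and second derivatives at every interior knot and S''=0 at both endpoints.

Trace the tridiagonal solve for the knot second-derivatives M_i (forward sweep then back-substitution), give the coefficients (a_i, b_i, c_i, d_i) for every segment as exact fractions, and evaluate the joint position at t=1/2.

  seg 0: a=-5 b=1498/325 c=0 d=-523/1300
  seg 1: a=1 b=-71/325 c=-1569/650 d=331/520
  seg 2: a=-4 b=-1453/650 c=1827/1300 d=-17/156
  seg 3: a=-1 b=4231/1300 c=138/325 d=-417/1040
  seg 4: a=4 b=46/325 c=-5151/2600 d=1717/5200
S(1/2) = -5711/2080

Δ: Δ0=3, Δ1=-5/2, Δ2=1, Δ3=5/2, Δ4=-5/2
row 1: diag=8, rhs=-33; c'=1/4, d'=-33/8
row 2: denom=10−2·1/4=19/2; d'=(21−2·-33/8)/(19/2)=117/38
row 3: denom=10−3·6/19=172/19; d'=(9−3·117/38)/(172/19)=-9/344
row 4: denom=8−2·19/86=325/43; d'=(-30−2·-9/344)/(325/43)=-5151/1300
back: M4=-5151/1300
back: M3=-9/344−19/86·-5151/1300=276/325
back: M2=117/38−6/19·276/325=1827/650
back: M1=-33/8−1/4·1827/650=-1569/325
M: M0=0, M1=-1569/325, M2=1827/650, M3=276/325, M4=-5151/1300, M5=0
seg 0: a=-5, c=M0/2=0, d=(M1−M0)/(6·2)=-523/1300, b=Δ0−h0·(2M0+M1)/6=1498/325
seg 1: a=1, c=M1/2=-1569/650, d=(M2−M1)/(6·2)=331/520, b=Δ1−h1·(2M1+M2)/6=-71/325
seg 2: a=-4, c=M2/2=1827/1300, d=(M3−M2)/(6·3)=-17/156, b=Δ2−h2·(2M2+M3)/6=-1453/650
seg 3: a=-1, c=M3/2=138/325, d=(M4−M3)/(6·2)=-417/1040, b=Δ3−h3·(2M3+M4)/6=4231/1300
seg 4: a=4, c=M4/2=-5151/2600, d=(M5−M4)/(6·2)=1717/5200, b=Δ4−h4·(2M4+M5)/6=46/325
t_q=1/2 → seg 0, τ=1/2; S=-5+1498/325·τ+0·τ²+-523/1300·τ³=-5711/2080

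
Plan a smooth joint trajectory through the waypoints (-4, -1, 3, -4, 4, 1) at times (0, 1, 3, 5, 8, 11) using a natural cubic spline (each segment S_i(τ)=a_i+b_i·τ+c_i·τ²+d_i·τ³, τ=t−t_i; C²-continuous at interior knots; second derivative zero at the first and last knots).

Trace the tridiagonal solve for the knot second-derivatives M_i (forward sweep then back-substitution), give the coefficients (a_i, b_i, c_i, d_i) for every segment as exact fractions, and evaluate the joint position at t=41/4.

  seg 0: a=-4 b=13067/4596 c=0 d=721/4596
  seg 1: a=-1 b=7615/2298 c=721/1532 d=-2591/4596
  seg 2: a=3 b=-3605/2298 c=-4461/1532 d=8945/9192
  seg 3: a=-4 b=-1768/1149 c=1121/383 d=-5257/10341
  seg 4: a=4 b=2639/1149 c=-1894/1149 d=1894/10341
S(41/4) = 35653/12256

Δ: Δ0=3, Δ1=2, Δ2=-7/2, Δ3=8/3, Δ4=-1
row 1: diag=6, rhs=-6; c'=1/3, d'=-1
row 2: denom=8−2·1/3=22/3; d'=(-33−2·-1)/(22/3)=-93/22
row 3: denom=10−2·3/11=104/11; d'=(37−2·-93/22)/(104/11)=125/26
row 4: denom=12−3·33/104=1149/104; d'=(-22−3·125/26)/(1149/104)=-3788/1149
back: M4=-3788/1149
back: M3=125/26−33/104·-3788/1149=2242/383
back: M2=-93/22−3/11·2242/383=-4461/766
back: M1=-1−1/3·-4461/766=721/766
M: M0=0, M1=721/766, M2=-4461/766, M3=2242/383, M4=-3788/1149, M5=0
seg 0: a=-4, c=M0/2=0, d=(M1−M0)/(6·1)=721/4596, b=Δ0−h0·(2M0+M1)/6=13067/4596
seg 1: a=-1, c=M1/2=721/1532, d=(M2−M1)/(6·2)=-2591/4596, b=Δ1−h1·(2M1+M2)/6=7615/2298
seg 2: a=3, c=M2/2=-4461/1532, d=(M3−M2)/(6·2)=8945/9192, b=Δ2−h2·(2M2+M3)/6=-3605/2298
seg 3: a=-4, c=M3/2=1121/383, d=(M4−M3)/(6·3)=-5257/10341, b=Δ3−h3·(2M3+M4)/6=-1768/1149
seg 4: a=4, c=M4/2=-1894/1149, d=(M5−M4)/(6·3)=1894/10341, b=Δ4−h4·(2M4+M5)/6=2639/1149
t_q=41/4 → seg 4, τ=9/4; S=4+2639/1149·τ+-1894/1149·τ²+1894/10341·τ³=35653/12256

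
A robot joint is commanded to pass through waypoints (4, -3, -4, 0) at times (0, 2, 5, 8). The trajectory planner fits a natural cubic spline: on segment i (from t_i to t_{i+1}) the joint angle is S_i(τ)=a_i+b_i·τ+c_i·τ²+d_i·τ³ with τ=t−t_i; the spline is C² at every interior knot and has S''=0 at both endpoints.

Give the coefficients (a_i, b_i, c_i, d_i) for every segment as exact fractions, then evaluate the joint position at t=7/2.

  seg 0: a=4 b=-303/74 c=0 d=11/74
  seg 1: a=-3 b=-171/74 c=33/37 d=-155/1998
  seg 2: a=-4 b=35/37 c=43/222 d=-43/1998
S(7/2) = -2795/592

Δ: Δ0=-7/2, Δ1=-1/3, Δ2=4/3
row 1: diag=10, rhs=19; c'=3/10, d'=19/10
row 2: denom=12−3·3/10=111/10; d'=(10−3·19/10)/(111/10)=43/111
back: M2=43/111
back: M1=19/10−3/10·43/111=66/37
M: M0=0, M1=66/37, M2=43/111, M3=0
seg 0: a=4, c=M0/2=0, d=(M1−M0)/(6·2)=11/74, b=Δ0−h0·(2M0+M1)/6=-303/74
seg 1: a=-3, c=M1/2=33/37, d=(M2−M1)/(6·3)=-155/1998, b=Δ1−h1·(2M1+M2)/6=-171/74
seg 2: a=-4, c=M2/2=43/222, d=(M3−M2)/(6·3)=-43/1998, b=Δ2−h2·(2M2+M3)/6=35/37
t_q=7/2 → seg 1, τ=3/2; S=-3+-171/74·τ+33/37·τ²+-155/1998·τ³=-2795/592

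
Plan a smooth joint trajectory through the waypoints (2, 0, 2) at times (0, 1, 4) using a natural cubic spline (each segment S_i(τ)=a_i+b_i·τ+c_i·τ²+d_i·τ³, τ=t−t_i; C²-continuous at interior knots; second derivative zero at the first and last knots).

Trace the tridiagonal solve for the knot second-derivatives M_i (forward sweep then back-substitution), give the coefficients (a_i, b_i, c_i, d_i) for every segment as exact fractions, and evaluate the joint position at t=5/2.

Δ: Δ0=-2, Δ1=2/3
row 1: diag=8, rhs=16; c'=3/8, d'=2
back: M1=2
M: M0=0, M1=2, M2=0
seg 0: a=2, c=M0/2=0, d=(M1−M0)/(6·1)=1/3, b=Δ0−h0·(2M0+M1)/6=-7/3
seg 1: a=0, c=M1/2=1, d=(M2−M1)/(6·3)=-1/9, b=Δ1−h1·(2M1+M2)/6=-4/3
t_q=5/2 → seg 1, τ=3/2; S=0+-4/3·τ+1·τ²+-1/9·τ³=-1/8

  seg 0: a=2 b=-7/3 c=0 d=1/3
  seg 1: a=0 b=-4/3 c=1 d=-1/9
S(5/2) = -1/8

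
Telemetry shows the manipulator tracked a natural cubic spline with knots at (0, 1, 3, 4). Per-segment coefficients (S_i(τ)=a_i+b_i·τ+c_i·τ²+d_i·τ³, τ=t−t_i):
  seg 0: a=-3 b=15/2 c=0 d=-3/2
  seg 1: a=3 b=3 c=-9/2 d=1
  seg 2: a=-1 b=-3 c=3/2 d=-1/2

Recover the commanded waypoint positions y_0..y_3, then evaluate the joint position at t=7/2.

y_0=-3 y_1=3 y_2=-1 y_3=-3
S(7/2) = -35/16

y_0 = S_0(0) = a_0 = -3
y_1 = S_1(0) = a_1 = 3
y_2 = S_2(0) = a_2 = -1
y_3 = S_2(1) = -3
t_q=7/2 is in segment 2 (τ=1/2); S_2(τ)=-35/16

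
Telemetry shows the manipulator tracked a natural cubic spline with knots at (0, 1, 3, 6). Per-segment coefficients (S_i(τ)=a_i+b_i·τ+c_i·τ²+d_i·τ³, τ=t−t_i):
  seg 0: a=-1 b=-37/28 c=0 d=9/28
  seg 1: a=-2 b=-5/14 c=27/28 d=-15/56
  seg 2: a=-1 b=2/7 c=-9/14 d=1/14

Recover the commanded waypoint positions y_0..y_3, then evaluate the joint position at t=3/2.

y_0 = S_0(0) = a_0 = -1
y_1 = S_1(0) = a_1 = -2
y_2 = S_2(0) = a_2 = -1
y_3 = S_2(3) = -4
t_q=3/2 is in segment 1 (τ=1/2); S_1(τ)=-883/448

y_0=-1 y_1=-2 y_2=-1 y_3=-4
S(3/2) = -883/448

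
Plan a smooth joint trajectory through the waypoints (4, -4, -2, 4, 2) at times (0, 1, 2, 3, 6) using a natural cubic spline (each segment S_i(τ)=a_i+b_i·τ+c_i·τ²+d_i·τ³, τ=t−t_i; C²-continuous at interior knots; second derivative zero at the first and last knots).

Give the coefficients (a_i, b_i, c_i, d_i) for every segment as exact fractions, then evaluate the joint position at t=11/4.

Δ: Δ0=-8, Δ1=2, Δ2=6, Δ3=-2/3
row 1: diag=4, rhs=60; c'=1/4, d'=15
row 2: denom=4−1·1/4=15/4; d'=(24−1·15)/(15/4)=12/5
row 3: denom=8−1·4/15=116/15; d'=(-40−1·12/5)/(116/15)=-159/29
back: M3=-159/29
back: M2=12/5−4/15·-159/29=112/29
back: M1=15−1/4·112/29=407/29
M: M0=0, M1=407/29, M2=112/29, M3=-159/29, M4=0
seg 0: a=4, c=M0/2=0, d=(M1−M0)/(6·1)=407/174, b=Δ0−h0·(2M0+M1)/6=-1799/174
seg 1: a=-4, c=M1/2=407/58, d=(M2−M1)/(6·1)=-295/174, b=Δ1−h1·(2M1+M2)/6=-289/87
seg 2: a=-2, c=M2/2=56/29, d=(M3−M2)/(6·1)=-271/174, b=Δ2−h2·(2M2+M3)/6=979/174
seg 3: a=4, c=M3/2=-159/58, d=(M4−M3)/(6·3)=53/174, b=Δ3−h3·(2M3+M4)/6=419/87
t_q=11/4 → seg 2, τ=3/4; S=-2+979/174·τ+56/29·τ²+-271/174·τ³=9833/3712

  seg 0: a=4 b=-1799/174 c=0 d=407/174
  seg 1: a=-4 b=-289/87 c=407/58 d=-295/174
  seg 2: a=-2 b=979/174 c=56/29 d=-271/174
  seg 3: a=4 b=419/87 c=-159/58 d=53/174
S(11/4) = 9833/3712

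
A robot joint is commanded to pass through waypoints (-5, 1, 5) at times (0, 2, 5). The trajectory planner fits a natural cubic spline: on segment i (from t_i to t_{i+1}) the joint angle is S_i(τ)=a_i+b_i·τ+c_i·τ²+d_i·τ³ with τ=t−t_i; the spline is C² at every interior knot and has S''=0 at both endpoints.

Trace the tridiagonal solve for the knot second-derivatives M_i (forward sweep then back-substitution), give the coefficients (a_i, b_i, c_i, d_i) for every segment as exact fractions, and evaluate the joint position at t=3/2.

Δ: Δ0=3, Δ1=4/3
row 1: diag=10, rhs=-10; c'=3/10, d'=-1
back: M1=-1
M: M0=0, M1=-1, M2=0
seg 0: a=-5, c=M0/2=0, d=(M1−M0)/(6·2)=-1/12, b=Δ0−h0·(2M0+M1)/6=10/3
seg 1: a=1, c=M1/2=-1/2, d=(M2−M1)/(6·3)=1/18, b=Δ1−h1·(2M1+M2)/6=7/3
t_q=3/2 → seg 0, τ=3/2; S=-5+10/3·τ+0·τ²+-1/12·τ³=-9/32

  seg 0: a=-5 b=10/3 c=0 d=-1/12
  seg 1: a=1 b=7/3 c=-1/2 d=1/18
S(3/2) = -9/32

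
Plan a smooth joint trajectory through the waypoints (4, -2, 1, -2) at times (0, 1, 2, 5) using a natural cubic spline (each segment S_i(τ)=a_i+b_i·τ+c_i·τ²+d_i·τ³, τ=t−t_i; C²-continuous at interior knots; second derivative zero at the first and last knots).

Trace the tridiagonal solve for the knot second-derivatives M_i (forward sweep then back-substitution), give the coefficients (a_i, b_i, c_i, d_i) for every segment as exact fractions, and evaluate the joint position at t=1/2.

  seg 0: a=4 b=-262/31 c=0 d=76/31
  seg 1: a=-2 b=-34/31 c=228/31 d=-101/31
  seg 2: a=1 b=119/31 c=-75/31 d=25/93
S(1/2) = 5/62

Δ: Δ0=-6, Δ1=3, Δ2=-1
row 1: diag=4, rhs=54; c'=1/4, d'=27/2
row 2: denom=8−1·1/4=31/4; d'=(-24−1·27/2)/(31/4)=-150/31
back: M2=-150/31
back: M1=27/2−1/4·-150/31=456/31
M: M0=0, M1=456/31, M2=-150/31, M3=0
seg 0: a=4, c=M0/2=0, d=(M1−M0)/(6·1)=76/31, b=Δ0−h0·(2M0+M1)/6=-262/31
seg 1: a=-2, c=M1/2=228/31, d=(M2−M1)/(6·1)=-101/31, b=Δ1−h1·(2M1+M2)/6=-34/31
seg 2: a=1, c=M2/2=-75/31, d=(M3−M2)/(6·3)=25/93, b=Δ2−h2·(2M2+M3)/6=119/31
t_q=1/2 → seg 0, τ=1/2; S=4+-262/31·τ+0·τ²+76/31·τ³=5/62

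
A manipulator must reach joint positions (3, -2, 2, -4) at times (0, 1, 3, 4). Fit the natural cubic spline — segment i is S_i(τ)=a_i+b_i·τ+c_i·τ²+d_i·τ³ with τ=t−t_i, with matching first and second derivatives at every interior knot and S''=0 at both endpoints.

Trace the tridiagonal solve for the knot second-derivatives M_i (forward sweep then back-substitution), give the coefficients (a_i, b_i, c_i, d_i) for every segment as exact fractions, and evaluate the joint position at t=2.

  seg 0: a=3 b=-109/16 c=0 d=29/16
  seg 1: a=-2 b=-11/8 c=87/16 d=-15/8
  seg 2: a=2 b=-17/8 c=-93/16 d=31/16
S(2) = 3/16

Δ: Δ0=-5, Δ1=2, Δ2=-6
row 1: diag=6, rhs=42; c'=1/3, d'=7
row 2: denom=6−2·1/3=16/3; d'=(-48−2·7)/(16/3)=-93/8
back: M2=-93/8
back: M1=7−1/3·-93/8=87/8
M: M0=0, M1=87/8, M2=-93/8, M3=0
seg 0: a=3, c=M0/2=0, d=(M1−M0)/(6·1)=29/16, b=Δ0−h0·(2M0+M1)/6=-109/16
seg 1: a=-2, c=M1/2=87/16, d=(M2−M1)/(6·2)=-15/8, b=Δ1−h1·(2M1+M2)/6=-11/8
seg 2: a=2, c=M2/2=-93/16, d=(M3−M2)/(6·1)=31/16, b=Δ2−h2·(2M2+M3)/6=-17/8
t_q=2 → seg 1, τ=1; S=-2+-11/8·τ+87/16·τ²+-15/8·τ³=3/16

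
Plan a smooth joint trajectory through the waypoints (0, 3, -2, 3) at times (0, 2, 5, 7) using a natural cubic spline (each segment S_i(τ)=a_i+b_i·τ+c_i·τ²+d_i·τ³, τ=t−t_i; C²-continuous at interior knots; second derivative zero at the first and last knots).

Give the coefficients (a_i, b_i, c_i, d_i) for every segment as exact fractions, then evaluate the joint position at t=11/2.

  seg 0: a=0 b=1349/546 c=0 d=-265/1092
  seg 1: a=3 b=-241/546 c=-265/182 d=22/63
  seg 2: a=-2 b=137/546 c=307/182 d=-307/1092
S(11/2) = -619/416

Δ: Δ0=3/2, Δ1=-5/3, Δ2=5/2
row 1: diag=10, rhs=-19; c'=3/10, d'=-19/10
row 2: denom=10−3·3/10=91/10; d'=(25−3·-19/10)/(91/10)=307/91
back: M2=307/91
back: M1=-19/10−3/10·307/91=-265/91
M: M0=0, M1=-265/91, M2=307/91, M3=0
seg 0: a=0, c=M0/2=0, d=(M1−M0)/(6·2)=-265/1092, b=Δ0−h0·(2M0+M1)/6=1349/546
seg 1: a=3, c=M1/2=-265/182, d=(M2−M1)/(6·3)=22/63, b=Δ1−h1·(2M1+M2)/6=-241/546
seg 2: a=-2, c=M2/2=307/182, d=(M3−M2)/(6·2)=-307/1092, b=Δ2−h2·(2M2+M3)/6=137/546
t_q=11/2 → seg 2, τ=1/2; S=-2+137/546·τ+307/182·τ²+-307/1092·τ³=-619/416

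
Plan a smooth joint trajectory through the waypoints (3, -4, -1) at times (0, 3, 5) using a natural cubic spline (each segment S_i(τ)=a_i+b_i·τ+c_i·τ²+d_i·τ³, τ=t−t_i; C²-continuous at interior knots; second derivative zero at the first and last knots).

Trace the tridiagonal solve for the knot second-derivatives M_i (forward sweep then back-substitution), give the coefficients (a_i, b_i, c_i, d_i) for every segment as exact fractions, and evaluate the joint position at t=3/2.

  seg 0: a=3 b=-209/60 c=0 d=23/180
  seg 1: a=-4 b=-1/30 c=23/20 d=-23/120
S(3/2) = -287/160

Δ: Δ0=-7/3, Δ1=3/2
row 1: diag=10, rhs=23; c'=1/5, d'=23/10
back: M1=23/10
M: M0=0, M1=23/10, M2=0
seg 0: a=3, c=M0/2=0, d=(M1−M0)/(6·3)=23/180, b=Δ0−h0·(2M0+M1)/6=-209/60
seg 1: a=-4, c=M1/2=23/20, d=(M2−M1)/(6·2)=-23/120, b=Δ1−h1·(2M1+M2)/6=-1/30
t_q=3/2 → seg 0, τ=3/2; S=3+-209/60·τ+0·τ²+23/180·τ³=-287/160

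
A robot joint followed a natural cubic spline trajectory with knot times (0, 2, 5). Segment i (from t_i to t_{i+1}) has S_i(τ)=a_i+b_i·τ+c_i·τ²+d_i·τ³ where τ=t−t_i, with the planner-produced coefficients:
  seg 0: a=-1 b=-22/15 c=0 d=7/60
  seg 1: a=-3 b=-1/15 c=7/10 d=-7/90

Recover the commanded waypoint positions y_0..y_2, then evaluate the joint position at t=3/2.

y_0=-1 y_1=-3 y_2=1
S(3/2) = -449/160

y_0 = S_0(0) = a_0 = -1
y_1 = S_1(0) = a_1 = -3
y_2 = S_1(3) = 1
t_q=3/2 is in segment 0 (τ=3/2); S_0(τ)=-449/160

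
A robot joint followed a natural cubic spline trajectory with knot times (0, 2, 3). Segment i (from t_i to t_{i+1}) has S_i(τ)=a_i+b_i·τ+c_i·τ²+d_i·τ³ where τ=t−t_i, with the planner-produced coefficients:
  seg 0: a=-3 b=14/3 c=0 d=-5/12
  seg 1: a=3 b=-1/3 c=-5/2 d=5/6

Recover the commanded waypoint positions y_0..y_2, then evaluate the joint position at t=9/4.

y_0=-3 y_1=3 y_2=1
S(9/4) = 355/128

y_0 = S_0(0) = a_0 = -3
y_1 = S_1(0) = a_1 = 3
y_2 = S_1(1) = 1
t_q=9/4 is in segment 1 (τ=1/4); S_1(τ)=355/128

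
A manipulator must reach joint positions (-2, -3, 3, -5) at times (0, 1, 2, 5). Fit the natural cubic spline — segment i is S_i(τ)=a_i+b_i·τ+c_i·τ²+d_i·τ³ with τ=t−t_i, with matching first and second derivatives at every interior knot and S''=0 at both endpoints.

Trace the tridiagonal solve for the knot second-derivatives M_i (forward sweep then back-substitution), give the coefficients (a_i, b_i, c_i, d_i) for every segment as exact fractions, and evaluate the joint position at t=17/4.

  seg 0: a=-2 b=-287/93 c=0 d=194/93
  seg 1: a=-3 b=295/93 c=194/31 d=-319/93
  seg 2: a=3 b=502/93 c=-125/31 d=125/279
S(17/4) = -327/1984

Δ: Δ0=-1, Δ1=6, Δ2=-8/3
row 1: diag=4, rhs=42; c'=1/4, d'=21/2
row 2: denom=8−1·1/4=31/4; d'=(-52−1·21/2)/(31/4)=-250/31
back: M2=-250/31
back: M1=21/2−1/4·-250/31=388/31
M: M0=0, M1=388/31, M2=-250/31, M3=0
seg 0: a=-2, c=M0/2=0, d=(M1−M0)/(6·1)=194/93, b=Δ0−h0·(2M0+M1)/6=-287/93
seg 1: a=-3, c=M1/2=194/31, d=(M2−M1)/(6·1)=-319/93, b=Δ1−h1·(2M1+M2)/6=295/93
seg 2: a=3, c=M2/2=-125/31, d=(M3−M2)/(6·3)=125/279, b=Δ2−h2·(2M2+M3)/6=502/93
t_q=17/4 → seg 2, τ=9/4; S=3+502/93·τ+-125/31·τ²+125/279·τ³=-327/1984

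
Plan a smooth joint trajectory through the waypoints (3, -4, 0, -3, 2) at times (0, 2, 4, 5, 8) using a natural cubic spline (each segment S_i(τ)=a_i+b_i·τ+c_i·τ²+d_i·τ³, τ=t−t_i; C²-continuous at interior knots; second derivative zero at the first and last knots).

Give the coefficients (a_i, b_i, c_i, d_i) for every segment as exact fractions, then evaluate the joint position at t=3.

Δ: Δ0=-7/2, Δ1=2, Δ2=-3, Δ3=5/3
row 1: diag=8, rhs=33; c'=1/4, d'=33/8
row 2: denom=6−2·1/4=11/2; d'=(-30−2·33/8)/(11/2)=-153/22
row 3: denom=8−1·2/11=86/11; d'=(28−1·-153/22)/(86/11)=769/172
back: M3=769/172
back: M2=-153/22−2/11·769/172=-334/43
back: M1=33/8−1/4·-334/43=2087/344
M: M0=0, M1=2087/344, M2=-334/43, M3=769/172, M4=0
seg 0: a=3, c=M0/2=0, d=(M1−M0)/(6·2)=2087/4128, b=Δ0−h0·(2M0+M1)/6=-5699/1032
seg 1: a=-4, c=M1/2=2087/688, d=(M2−M1)/(6·2)=-4759/4128, b=Δ1−h1·(2M1+M2)/6=281/516
seg 2: a=0, c=M2/2=-167/43, d=(M3−M2)/(6·1)=2105/1032, b=Δ2−h2·(2M2+M3)/6=-1193/1032
seg 3: a=-3, c=M3/2=769/344, d=(M4−M3)/(6·3)=-769/3096, b=Δ3−h3·(2M3+M4)/6=-1447/516
t_q=3 → seg 1, τ=1; S=-4+281/516·τ+2087/688·τ²+-4759/4128·τ³=-2167/1376

  seg 0: a=3 b=-5699/1032 c=0 d=2087/4128
  seg 1: a=-4 b=281/516 c=2087/688 d=-4759/4128
  seg 2: a=0 b=-1193/1032 c=-167/43 d=2105/1032
  seg 3: a=-3 b=-1447/516 c=769/344 d=-769/3096
S(3) = -2167/1376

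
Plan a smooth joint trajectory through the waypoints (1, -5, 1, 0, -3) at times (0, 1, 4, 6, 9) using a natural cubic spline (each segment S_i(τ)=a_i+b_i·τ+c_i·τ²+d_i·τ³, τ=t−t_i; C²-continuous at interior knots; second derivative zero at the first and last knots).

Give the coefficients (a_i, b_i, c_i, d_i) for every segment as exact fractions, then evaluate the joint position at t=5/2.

Δ: Δ0=-6, Δ1=2, Δ2=-1/2, Δ3=-1
row 1: diag=8, rhs=48; c'=3/8, d'=6
row 2: denom=10−3·3/8=71/8; d'=(-15−3·6)/(71/8)=-264/71
row 3: denom=10−2·16/71=678/71; d'=(-3−2·-264/71)/(678/71)=105/226
back: M3=105/226
back: M2=-264/71−16/71·105/226=-432/113
back: M1=6−3/8·-432/113=840/113
M: M0=0, M1=840/113, M2=-432/113, M3=105/226, M4=0
seg 0: a=1, c=M0/2=0, d=(M1−M0)/(6·1)=140/113, b=Δ0−h0·(2M0+M1)/6=-818/113
seg 1: a=-5, c=M1/2=420/113, d=(M2−M1)/(6·3)=-212/339, b=Δ1−h1·(2M1+M2)/6=-398/113
seg 2: a=1, c=M2/2=-216/113, d=(M3−M2)/(6·2)=323/904, b=Δ2−h2·(2M2+M3)/6=214/113
seg 3: a=0, c=M3/2=105/452, d=(M4−M3)/(6·3)=-35/1356, b=Δ3−h3·(2M3+M4)/6=-331/226
t_q=5/2 → seg 1, τ=3/2; S=-5+-398/113·τ+420/113·τ²+-212/339·τ³=-911/226

  seg 0: a=1 b=-818/113 c=0 d=140/113
  seg 1: a=-5 b=-398/113 c=420/113 d=-212/339
  seg 2: a=1 b=214/113 c=-216/113 d=323/904
  seg 3: a=0 b=-331/226 c=105/452 d=-35/1356
S(5/2) = -911/226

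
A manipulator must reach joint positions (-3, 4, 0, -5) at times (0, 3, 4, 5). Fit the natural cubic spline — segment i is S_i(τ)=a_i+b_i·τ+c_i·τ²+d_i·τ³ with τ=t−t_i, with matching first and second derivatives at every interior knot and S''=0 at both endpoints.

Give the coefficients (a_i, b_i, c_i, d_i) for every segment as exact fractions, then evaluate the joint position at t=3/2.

  seg 0: a=-3 b=436/93 c=0 d=-73/279
  seg 1: a=4 b=-221/93 c=-73/31 d=68/93
  seg 2: a=0 b=-455/93 c=-5/31 d=5/93
S(3/2) = 781/248

Δ: Δ0=7/3, Δ1=-4, Δ2=-5
row 1: diag=8, rhs=-38; c'=1/8, d'=-19/4
row 2: denom=4−1·1/8=31/8; d'=(-6−1·-19/4)/(31/8)=-10/31
back: M2=-10/31
back: M1=-19/4−1/8·-10/31=-146/31
M: M0=0, M1=-146/31, M2=-10/31, M3=0
seg 0: a=-3, c=M0/2=0, d=(M1−M0)/(6·3)=-73/279, b=Δ0−h0·(2M0+M1)/6=436/93
seg 1: a=4, c=M1/2=-73/31, d=(M2−M1)/(6·1)=68/93, b=Δ1−h1·(2M1+M2)/6=-221/93
seg 2: a=0, c=M2/2=-5/31, d=(M3−M2)/(6·1)=5/93, b=Δ2−h2·(2M2+M3)/6=-455/93
t_q=3/2 → seg 0, τ=3/2; S=-3+436/93·τ+0·τ²+-73/279·τ³=781/248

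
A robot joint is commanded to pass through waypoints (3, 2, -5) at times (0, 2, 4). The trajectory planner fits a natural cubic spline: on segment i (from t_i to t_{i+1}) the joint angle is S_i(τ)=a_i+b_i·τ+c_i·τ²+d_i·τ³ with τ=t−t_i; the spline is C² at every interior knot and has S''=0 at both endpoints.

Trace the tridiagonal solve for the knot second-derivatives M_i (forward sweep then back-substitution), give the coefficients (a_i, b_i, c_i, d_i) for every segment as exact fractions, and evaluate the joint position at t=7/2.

  seg 0: a=3 b=1/4 c=0 d=-3/16
  seg 1: a=2 b=-2 c=-9/8 d=3/16
S(7/2) = -371/128

Δ: Δ0=-1/2, Δ1=-7/2
row 1: diag=8, rhs=-18; c'=1/4, d'=-9/4
back: M1=-9/4
M: M0=0, M1=-9/4, M2=0
seg 0: a=3, c=M0/2=0, d=(M1−M0)/(6·2)=-3/16, b=Δ0−h0·(2M0+M1)/6=1/4
seg 1: a=2, c=M1/2=-9/8, d=(M2−M1)/(6·2)=3/16, b=Δ1−h1·(2M1+M2)/6=-2
t_q=7/2 → seg 1, τ=3/2; S=2+-2·τ+-9/8·τ²+3/16·τ³=-371/128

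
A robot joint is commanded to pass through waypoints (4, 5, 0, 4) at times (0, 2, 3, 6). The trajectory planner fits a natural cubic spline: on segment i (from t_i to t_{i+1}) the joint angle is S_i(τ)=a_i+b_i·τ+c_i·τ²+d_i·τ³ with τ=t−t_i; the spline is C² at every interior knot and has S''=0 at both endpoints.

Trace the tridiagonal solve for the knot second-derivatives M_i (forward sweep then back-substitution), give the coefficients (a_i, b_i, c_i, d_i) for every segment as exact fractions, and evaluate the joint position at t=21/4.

Δ: Δ0=1/2, Δ1=-5, Δ2=4/3
row 1: diag=6, rhs=-33; c'=1/6, d'=-11/2
row 2: denom=8−1·1/6=47/6; d'=(38−1·-11/2)/(47/6)=261/47
back: M2=261/47
back: M1=-11/2−1/6·261/47=-302/47
M: M0=0, M1=-302/47, M2=261/47, M3=0
seg 0: a=4, c=M0/2=0, d=(M1−M0)/(6·2)=-151/282, b=Δ0−h0·(2M0+M1)/6=745/282
seg 1: a=5, c=M1/2=-151/47, d=(M2−M1)/(6·1)=563/282, b=Δ1−h1·(2M1+M2)/6=-1067/282
seg 2: a=0, c=M2/2=261/94, d=(M3−M2)/(6·3)=-29/94, b=Δ2−h2·(2M2+M3)/6=-595/141
t_q=21/4 → seg 2, τ=9/4; S=0+-595/141·τ+261/94·τ²+-29/94·τ³=6303/6016

  seg 0: a=4 b=745/282 c=0 d=-151/282
  seg 1: a=5 b=-1067/282 c=-151/47 d=563/282
  seg 2: a=0 b=-595/141 c=261/94 d=-29/94
S(21/4) = 6303/6016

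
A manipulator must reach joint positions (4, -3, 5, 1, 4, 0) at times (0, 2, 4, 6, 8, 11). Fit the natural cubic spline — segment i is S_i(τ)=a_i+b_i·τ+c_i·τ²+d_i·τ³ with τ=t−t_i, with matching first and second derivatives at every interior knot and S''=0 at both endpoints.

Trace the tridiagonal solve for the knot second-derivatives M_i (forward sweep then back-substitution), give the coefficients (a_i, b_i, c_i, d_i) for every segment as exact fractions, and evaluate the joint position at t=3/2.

  seg 0: a=4 b=-4783/795 c=0 d=4001/6360
  seg 1: a=-3 b=2437/1590 c=4001/1060 d=-202/159
  seg 2: a=5 b=2203/1590 c=-4079/1060 d=3427/3180
  seg 3: a=1 b=-1709/1590 c=555/212 d=-4231/6360
  seg 4: a=4 b=1124/795 c=-364/265 d=364/2385
S(3/2) = -49207/16960

Δ: Δ0=-7/2, Δ1=4, Δ2=-2, Δ3=3/2, Δ4=-4/3
row 1: diag=8, rhs=45; c'=1/4, d'=45/8
row 2: denom=8−2·1/4=15/2; d'=(-36−2·45/8)/(15/2)=-63/10
row 3: denom=8−2·4/15=112/15; d'=(21−2·-63/10)/(112/15)=9/2
row 4: denom=10−2·15/56=265/28; d'=(-17−2·9/2)/(265/28)=-728/265
back: M4=-728/265
back: M3=9/2−15/56·-728/265=555/106
back: M2=-63/10−4/15·555/106=-4079/530
back: M1=45/8−1/4·-4079/530=4001/530
M: M0=0, M1=4001/530, M2=-4079/530, M3=555/106, M4=-728/265, M5=0
seg 0: a=4, c=M0/2=0, d=(M1−M0)/(6·2)=4001/6360, b=Δ0−h0·(2M0+M1)/6=-4783/795
seg 1: a=-3, c=M1/2=4001/1060, d=(M2−M1)/(6·2)=-202/159, b=Δ1−h1·(2M1+M2)/6=2437/1590
seg 2: a=5, c=M2/2=-4079/1060, d=(M3−M2)/(6·2)=3427/3180, b=Δ2−h2·(2M2+M3)/6=2203/1590
seg 3: a=1, c=M3/2=555/212, d=(M4−M3)/(6·2)=-4231/6360, b=Δ3−h3·(2M3+M4)/6=-1709/1590
seg 4: a=4, c=M4/2=-364/265, d=(M5−M4)/(6·3)=364/2385, b=Δ4−h4·(2M4+M5)/6=1124/795
t_q=3/2 → seg 0, τ=3/2; S=4+-4783/795·τ+0·τ²+4001/6360·τ³=-49207/16960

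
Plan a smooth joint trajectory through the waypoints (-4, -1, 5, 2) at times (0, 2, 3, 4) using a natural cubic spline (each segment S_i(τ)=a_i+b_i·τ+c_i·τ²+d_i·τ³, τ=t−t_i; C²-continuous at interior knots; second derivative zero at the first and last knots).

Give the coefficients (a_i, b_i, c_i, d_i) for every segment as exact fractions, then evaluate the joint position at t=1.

Δ: Δ0=3/2, Δ1=6, Δ2=-3
row 1: diag=6, rhs=27; c'=1/6, d'=9/2
row 2: denom=4−1·1/6=23/6; d'=(-54−1·9/2)/(23/6)=-351/23
back: M2=-351/23
back: M1=9/2−1/6·-351/23=162/23
M: M0=0, M1=162/23, M2=-351/23, M3=0
seg 0: a=-4, c=M0/2=0, d=(M1−M0)/(6·2)=27/46, b=Δ0−h0·(2M0+M1)/6=-39/46
seg 1: a=-1, c=M1/2=81/23, d=(M2−M1)/(6·1)=-171/46, b=Δ1−h1·(2M1+M2)/6=285/46
seg 2: a=5, c=M2/2=-351/46, d=(M3−M2)/(6·1)=117/46, b=Δ2−h2·(2M2+M3)/6=48/23
t_q=1 → seg 0, τ=1; S=-4+-39/46·τ+0·τ²+27/46·τ³=-98/23

  seg 0: a=-4 b=-39/46 c=0 d=27/46
  seg 1: a=-1 b=285/46 c=81/23 d=-171/46
  seg 2: a=5 b=48/23 c=-351/46 d=117/46
S(1) = -98/23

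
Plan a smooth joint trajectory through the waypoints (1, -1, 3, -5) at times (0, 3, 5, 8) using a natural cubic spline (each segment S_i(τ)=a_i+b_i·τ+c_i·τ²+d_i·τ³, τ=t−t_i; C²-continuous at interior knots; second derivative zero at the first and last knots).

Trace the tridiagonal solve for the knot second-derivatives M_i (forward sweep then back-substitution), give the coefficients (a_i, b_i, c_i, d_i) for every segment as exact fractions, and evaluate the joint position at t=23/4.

Δ: Δ0=-2/3, Δ1=2, Δ2=-8/3
row 1: diag=10, rhs=16; c'=1/5, d'=8/5
row 2: denom=10−2·1/5=48/5; d'=(-28−2·8/5)/(48/5)=-13/4
back: M2=-13/4
back: M1=8/5−1/5·-13/4=9/4
M: M0=0, M1=9/4, M2=-13/4, M3=0
seg 0: a=1, c=M0/2=0, d=(M1−M0)/(6·3)=1/8, b=Δ0−h0·(2M0+M1)/6=-43/24
seg 1: a=-1, c=M1/2=9/8, d=(M2−M1)/(6·2)=-11/24, b=Δ1−h1·(2M1+M2)/6=19/12
seg 2: a=3, c=M2/2=-13/8, d=(M3−M2)/(6·3)=13/72, b=Δ2−h2·(2M2+M3)/6=7/12
t_q=23/4 → seg 2, τ=3/4; S=3+7/12·τ+-13/8·τ²+13/72·τ³=1331/512

  seg 0: a=1 b=-43/24 c=0 d=1/8
  seg 1: a=-1 b=19/12 c=9/8 d=-11/24
  seg 2: a=3 b=7/12 c=-13/8 d=13/72
S(23/4) = 1331/512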